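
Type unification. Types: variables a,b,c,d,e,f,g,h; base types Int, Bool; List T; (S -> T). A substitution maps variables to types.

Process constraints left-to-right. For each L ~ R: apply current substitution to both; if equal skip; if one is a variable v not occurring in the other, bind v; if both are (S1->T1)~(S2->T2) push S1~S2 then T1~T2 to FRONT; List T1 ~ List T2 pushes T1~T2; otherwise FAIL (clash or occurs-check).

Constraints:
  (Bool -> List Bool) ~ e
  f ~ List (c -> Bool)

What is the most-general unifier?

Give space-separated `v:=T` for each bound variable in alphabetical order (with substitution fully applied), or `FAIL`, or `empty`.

Answer: e:=(Bool -> List Bool) f:=List (c -> Bool)

Derivation:
step 1: unify (Bool -> List Bool) ~ e  [subst: {-} | 1 pending]
  bind e := (Bool -> List Bool)
step 2: unify f ~ List (c -> Bool)  [subst: {e:=(Bool -> List Bool)} | 0 pending]
  bind f := List (c -> Bool)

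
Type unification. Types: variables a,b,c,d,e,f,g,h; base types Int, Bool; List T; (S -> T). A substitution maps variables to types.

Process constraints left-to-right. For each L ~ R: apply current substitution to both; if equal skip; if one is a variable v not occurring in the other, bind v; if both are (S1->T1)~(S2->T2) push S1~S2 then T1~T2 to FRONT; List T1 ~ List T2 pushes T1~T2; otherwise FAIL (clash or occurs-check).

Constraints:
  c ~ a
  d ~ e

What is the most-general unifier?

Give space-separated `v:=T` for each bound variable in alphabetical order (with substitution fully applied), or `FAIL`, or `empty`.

Answer: c:=a d:=e

Derivation:
step 1: unify c ~ a  [subst: {-} | 1 pending]
  bind c := a
step 2: unify d ~ e  [subst: {c:=a} | 0 pending]
  bind d := e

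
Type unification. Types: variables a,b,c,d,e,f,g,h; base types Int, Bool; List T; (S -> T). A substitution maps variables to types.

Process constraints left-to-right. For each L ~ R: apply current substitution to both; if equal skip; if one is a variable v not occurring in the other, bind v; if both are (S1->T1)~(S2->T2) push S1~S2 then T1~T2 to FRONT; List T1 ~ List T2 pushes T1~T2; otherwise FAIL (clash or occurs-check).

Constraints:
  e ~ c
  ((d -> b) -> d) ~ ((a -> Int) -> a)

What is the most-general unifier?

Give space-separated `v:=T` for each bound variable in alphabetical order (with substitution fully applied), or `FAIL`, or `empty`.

step 1: unify e ~ c  [subst: {-} | 1 pending]
  bind e := c
step 2: unify ((d -> b) -> d) ~ ((a -> Int) -> a)  [subst: {e:=c} | 0 pending]
  -> decompose arrow: push (d -> b)~(a -> Int), d~a
step 3: unify (d -> b) ~ (a -> Int)  [subst: {e:=c} | 1 pending]
  -> decompose arrow: push d~a, b~Int
step 4: unify d ~ a  [subst: {e:=c} | 2 pending]
  bind d := a
step 5: unify b ~ Int  [subst: {e:=c, d:=a} | 1 pending]
  bind b := Int
step 6: unify a ~ a  [subst: {e:=c, d:=a, b:=Int} | 0 pending]
  -> identical, skip

Answer: b:=Int d:=a e:=c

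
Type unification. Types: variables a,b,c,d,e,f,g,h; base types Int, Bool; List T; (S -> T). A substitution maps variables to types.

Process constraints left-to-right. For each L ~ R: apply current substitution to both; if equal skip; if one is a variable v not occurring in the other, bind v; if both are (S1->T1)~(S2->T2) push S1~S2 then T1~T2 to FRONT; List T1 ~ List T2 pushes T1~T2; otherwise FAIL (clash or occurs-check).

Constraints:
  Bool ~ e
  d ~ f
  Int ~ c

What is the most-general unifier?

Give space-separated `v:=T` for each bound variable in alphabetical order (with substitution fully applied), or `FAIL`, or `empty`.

Answer: c:=Int d:=f e:=Bool

Derivation:
step 1: unify Bool ~ e  [subst: {-} | 2 pending]
  bind e := Bool
step 2: unify d ~ f  [subst: {e:=Bool} | 1 pending]
  bind d := f
step 3: unify Int ~ c  [subst: {e:=Bool, d:=f} | 0 pending]
  bind c := Int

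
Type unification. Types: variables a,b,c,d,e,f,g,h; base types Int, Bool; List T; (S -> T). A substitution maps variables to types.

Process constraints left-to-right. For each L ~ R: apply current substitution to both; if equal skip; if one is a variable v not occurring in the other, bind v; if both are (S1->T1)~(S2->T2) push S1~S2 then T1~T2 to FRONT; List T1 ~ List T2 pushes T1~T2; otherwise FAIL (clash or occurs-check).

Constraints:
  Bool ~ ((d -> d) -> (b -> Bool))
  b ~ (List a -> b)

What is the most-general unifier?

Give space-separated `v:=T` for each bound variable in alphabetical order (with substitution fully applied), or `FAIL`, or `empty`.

step 1: unify Bool ~ ((d -> d) -> (b -> Bool))  [subst: {-} | 1 pending]
  clash: Bool vs ((d -> d) -> (b -> Bool))

Answer: FAIL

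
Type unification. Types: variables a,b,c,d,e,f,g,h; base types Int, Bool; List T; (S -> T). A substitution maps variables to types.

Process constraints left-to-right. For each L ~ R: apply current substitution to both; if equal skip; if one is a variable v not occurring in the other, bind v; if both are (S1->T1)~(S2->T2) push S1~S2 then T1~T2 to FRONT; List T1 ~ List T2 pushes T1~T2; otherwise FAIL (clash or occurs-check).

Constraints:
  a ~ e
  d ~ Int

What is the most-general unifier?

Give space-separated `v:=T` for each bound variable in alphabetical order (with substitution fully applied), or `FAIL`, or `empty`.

Answer: a:=e d:=Int

Derivation:
step 1: unify a ~ e  [subst: {-} | 1 pending]
  bind a := e
step 2: unify d ~ Int  [subst: {a:=e} | 0 pending]
  bind d := Int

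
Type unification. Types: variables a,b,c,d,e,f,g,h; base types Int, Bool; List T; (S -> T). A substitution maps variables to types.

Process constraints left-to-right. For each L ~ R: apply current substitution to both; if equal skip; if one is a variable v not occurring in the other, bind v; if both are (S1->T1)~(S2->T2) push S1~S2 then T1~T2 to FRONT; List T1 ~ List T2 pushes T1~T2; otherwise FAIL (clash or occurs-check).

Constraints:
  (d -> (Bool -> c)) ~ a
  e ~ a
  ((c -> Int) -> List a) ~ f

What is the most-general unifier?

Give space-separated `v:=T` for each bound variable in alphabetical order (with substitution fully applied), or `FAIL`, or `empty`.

step 1: unify (d -> (Bool -> c)) ~ a  [subst: {-} | 2 pending]
  bind a := (d -> (Bool -> c))
step 2: unify e ~ (d -> (Bool -> c))  [subst: {a:=(d -> (Bool -> c))} | 1 pending]
  bind e := (d -> (Bool -> c))
step 3: unify ((c -> Int) -> List (d -> (Bool -> c))) ~ f  [subst: {a:=(d -> (Bool -> c)), e:=(d -> (Bool -> c))} | 0 pending]
  bind f := ((c -> Int) -> List (d -> (Bool -> c)))

Answer: a:=(d -> (Bool -> c)) e:=(d -> (Bool -> c)) f:=((c -> Int) -> List (d -> (Bool -> c)))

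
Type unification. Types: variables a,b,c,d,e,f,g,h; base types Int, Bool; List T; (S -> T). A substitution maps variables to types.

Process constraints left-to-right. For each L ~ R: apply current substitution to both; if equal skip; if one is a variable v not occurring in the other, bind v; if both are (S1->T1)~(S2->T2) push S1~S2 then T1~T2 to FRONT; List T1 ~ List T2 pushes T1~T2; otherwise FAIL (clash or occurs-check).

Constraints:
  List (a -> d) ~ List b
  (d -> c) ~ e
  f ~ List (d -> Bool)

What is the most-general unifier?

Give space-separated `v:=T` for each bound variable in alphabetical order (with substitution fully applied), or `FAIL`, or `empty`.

Answer: b:=(a -> d) e:=(d -> c) f:=List (d -> Bool)

Derivation:
step 1: unify List (a -> d) ~ List b  [subst: {-} | 2 pending]
  -> decompose List: push (a -> d)~b
step 2: unify (a -> d) ~ b  [subst: {-} | 2 pending]
  bind b := (a -> d)
step 3: unify (d -> c) ~ e  [subst: {b:=(a -> d)} | 1 pending]
  bind e := (d -> c)
step 4: unify f ~ List (d -> Bool)  [subst: {b:=(a -> d), e:=(d -> c)} | 0 pending]
  bind f := List (d -> Bool)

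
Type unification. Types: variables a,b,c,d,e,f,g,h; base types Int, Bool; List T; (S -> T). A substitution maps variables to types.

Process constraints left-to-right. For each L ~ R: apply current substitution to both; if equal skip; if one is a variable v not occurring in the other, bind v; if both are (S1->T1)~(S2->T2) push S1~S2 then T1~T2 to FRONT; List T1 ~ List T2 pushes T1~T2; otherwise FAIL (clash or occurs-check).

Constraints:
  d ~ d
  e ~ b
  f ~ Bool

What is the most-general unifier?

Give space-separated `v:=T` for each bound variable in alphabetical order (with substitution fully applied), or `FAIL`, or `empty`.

step 1: unify d ~ d  [subst: {-} | 2 pending]
  -> identical, skip
step 2: unify e ~ b  [subst: {-} | 1 pending]
  bind e := b
step 3: unify f ~ Bool  [subst: {e:=b} | 0 pending]
  bind f := Bool

Answer: e:=b f:=Bool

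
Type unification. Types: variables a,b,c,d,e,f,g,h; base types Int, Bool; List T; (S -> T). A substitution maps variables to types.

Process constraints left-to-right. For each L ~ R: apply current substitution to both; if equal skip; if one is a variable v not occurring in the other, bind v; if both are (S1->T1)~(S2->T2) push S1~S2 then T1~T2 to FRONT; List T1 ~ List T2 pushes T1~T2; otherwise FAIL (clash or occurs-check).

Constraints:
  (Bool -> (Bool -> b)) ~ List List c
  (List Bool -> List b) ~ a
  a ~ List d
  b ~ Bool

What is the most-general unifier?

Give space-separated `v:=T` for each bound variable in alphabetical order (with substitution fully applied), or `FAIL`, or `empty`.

step 1: unify (Bool -> (Bool -> b)) ~ List List c  [subst: {-} | 3 pending]
  clash: (Bool -> (Bool -> b)) vs List List c

Answer: FAIL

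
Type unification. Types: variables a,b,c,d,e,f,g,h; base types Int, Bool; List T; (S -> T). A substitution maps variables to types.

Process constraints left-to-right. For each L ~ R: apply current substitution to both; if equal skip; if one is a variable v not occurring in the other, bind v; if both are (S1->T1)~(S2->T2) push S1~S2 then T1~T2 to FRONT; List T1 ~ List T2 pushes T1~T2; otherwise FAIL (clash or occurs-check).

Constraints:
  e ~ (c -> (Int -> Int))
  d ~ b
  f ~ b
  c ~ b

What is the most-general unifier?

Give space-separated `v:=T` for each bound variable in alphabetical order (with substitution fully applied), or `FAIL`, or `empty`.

Answer: c:=b d:=b e:=(b -> (Int -> Int)) f:=b

Derivation:
step 1: unify e ~ (c -> (Int -> Int))  [subst: {-} | 3 pending]
  bind e := (c -> (Int -> Int))
step 2: unify d ~ b  [subst: {e:=(c -> (Int -> Int))} | 2 pending]
  bind d := b
step 3: unify f ~ b  [subst: {e:=(c -> (Int -> Int)), d:=b} | 1 pending]
  bind f := b
step 4: unify c ~ b  [subst: {e:=(c -> (Int -> Int)), d:=b, f:=b} | 0 pending]
  bind c := b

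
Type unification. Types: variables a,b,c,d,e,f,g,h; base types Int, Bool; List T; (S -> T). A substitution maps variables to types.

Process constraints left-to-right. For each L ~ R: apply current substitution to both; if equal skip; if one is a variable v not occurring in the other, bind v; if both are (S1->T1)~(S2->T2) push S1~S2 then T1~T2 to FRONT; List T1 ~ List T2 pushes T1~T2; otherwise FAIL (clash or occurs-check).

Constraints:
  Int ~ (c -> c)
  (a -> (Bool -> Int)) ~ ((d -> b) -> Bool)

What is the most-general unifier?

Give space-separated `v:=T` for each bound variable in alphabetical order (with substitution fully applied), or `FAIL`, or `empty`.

Answer: FAIL

Derivation:
step 1: unify Int ~ (c -> c)  [subst: {-} | 1 pending]
  clash: Int vs (c -> c)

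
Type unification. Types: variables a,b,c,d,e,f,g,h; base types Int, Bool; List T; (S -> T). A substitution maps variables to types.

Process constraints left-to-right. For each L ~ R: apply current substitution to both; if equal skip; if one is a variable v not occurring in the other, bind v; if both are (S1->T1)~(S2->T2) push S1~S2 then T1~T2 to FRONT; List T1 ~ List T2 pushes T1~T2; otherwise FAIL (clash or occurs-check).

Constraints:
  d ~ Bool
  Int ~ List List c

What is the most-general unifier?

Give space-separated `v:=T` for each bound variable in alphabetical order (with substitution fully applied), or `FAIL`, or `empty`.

step 1: unify d ~ Bool  [subst: {-} | 1 pending]
  bind d := Bool
step 2: unify Int ~ List List c  [subst: {d:=Bool} | 0 pending]
  clash: Int vs List List c

Answer: FAIL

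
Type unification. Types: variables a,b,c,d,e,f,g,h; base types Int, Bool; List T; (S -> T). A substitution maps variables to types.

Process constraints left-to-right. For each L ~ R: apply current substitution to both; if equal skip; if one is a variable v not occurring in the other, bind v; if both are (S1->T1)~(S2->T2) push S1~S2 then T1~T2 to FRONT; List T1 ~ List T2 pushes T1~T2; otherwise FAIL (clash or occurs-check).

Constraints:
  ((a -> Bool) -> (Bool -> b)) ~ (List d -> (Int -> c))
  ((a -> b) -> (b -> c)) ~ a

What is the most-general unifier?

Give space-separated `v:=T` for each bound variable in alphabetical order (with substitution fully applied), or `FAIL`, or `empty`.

step 1: unify ((a -> Bool) -> (Bool -> b)) ~ (List d -> (Int -> c))  [subst: {-} | 1 pending]
  -> decompose arrow: push (a -> Bool)~List d, (Bool -> b)~(Int -> c)
step 2: unify (a -> Bool) ~ List d  [subst: {-} | 2 pending]
  clash: (a -> Bool) vs List d

Answer: FAIL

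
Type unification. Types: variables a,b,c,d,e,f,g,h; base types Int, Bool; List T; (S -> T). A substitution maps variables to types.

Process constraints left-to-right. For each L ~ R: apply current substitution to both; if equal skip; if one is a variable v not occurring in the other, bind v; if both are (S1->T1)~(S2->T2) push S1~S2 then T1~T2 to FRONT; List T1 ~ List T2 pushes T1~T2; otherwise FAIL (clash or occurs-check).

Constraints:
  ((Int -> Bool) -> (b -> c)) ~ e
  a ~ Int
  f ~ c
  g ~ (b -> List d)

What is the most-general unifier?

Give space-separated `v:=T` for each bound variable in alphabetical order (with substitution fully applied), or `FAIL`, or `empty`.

Answer: a:=Int e:=((Int -> Bool) -> (b -> c)) f:=c g:=(b -> List d)

Derivation:
step 1: unify ((Int -> Bool) -> (b -> c)) ~ e  [subst: {-} | 3 pending]
  bind e := ((Int -> Bool) -> (b -> c))
step 2: unify a ~ Int  [subst: {e:=((Int -> Bool) -> (b -> c))} | 2 pending]
  bind a := Int
step 3: unify f ~ c  [subst: {e:=((Int -> Bool) -> (b -> c)), a:=Int} | 1 pending]
  bind f := c
step 4: unify g ~ (b -> List d)  [subst: {e:=((Int -> Bool) -> (b -> c)), a:=Int, f:=c} | 0 pending]
  bind g := (b -> List d)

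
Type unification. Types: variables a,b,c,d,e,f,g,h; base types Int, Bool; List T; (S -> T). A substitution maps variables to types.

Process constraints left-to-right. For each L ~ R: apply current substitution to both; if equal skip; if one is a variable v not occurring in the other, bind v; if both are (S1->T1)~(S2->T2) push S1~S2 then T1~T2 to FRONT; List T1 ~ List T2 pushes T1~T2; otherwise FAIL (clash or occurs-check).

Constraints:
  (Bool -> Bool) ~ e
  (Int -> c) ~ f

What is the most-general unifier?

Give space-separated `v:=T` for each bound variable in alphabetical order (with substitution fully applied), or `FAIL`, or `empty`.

Answer: e:=(Bool -> Bool) f:=(Int -> c)

Derivation:
step 1: unify (Bool -> Bool) ~ e  [subst: {-} | 1 pending]
  bind e := (Bool -> Bool)
step 2: unify (Int -> c) ~ f  [subst: {e:=(Bool -> Bool)} | 0 pending]
  bind f := (Int -> c)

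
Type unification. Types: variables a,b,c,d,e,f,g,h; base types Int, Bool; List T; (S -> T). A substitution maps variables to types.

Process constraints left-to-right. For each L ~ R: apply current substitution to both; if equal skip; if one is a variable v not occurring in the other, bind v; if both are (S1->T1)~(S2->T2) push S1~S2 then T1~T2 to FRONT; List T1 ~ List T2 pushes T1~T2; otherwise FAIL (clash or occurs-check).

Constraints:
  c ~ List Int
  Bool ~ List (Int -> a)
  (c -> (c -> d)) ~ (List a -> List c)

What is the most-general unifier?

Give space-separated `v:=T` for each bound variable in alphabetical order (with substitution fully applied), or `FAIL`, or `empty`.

Answer: FAIL

Derivation:
step 1: unify c ~ List Int  [subst: {-} | 2 pending]
  bind c := List Int
step 2: unify Bool ~ List (Int -> a)  [subst: {c:=List Int} | 1 pending]
  clash: Bool vs List (Int -> a)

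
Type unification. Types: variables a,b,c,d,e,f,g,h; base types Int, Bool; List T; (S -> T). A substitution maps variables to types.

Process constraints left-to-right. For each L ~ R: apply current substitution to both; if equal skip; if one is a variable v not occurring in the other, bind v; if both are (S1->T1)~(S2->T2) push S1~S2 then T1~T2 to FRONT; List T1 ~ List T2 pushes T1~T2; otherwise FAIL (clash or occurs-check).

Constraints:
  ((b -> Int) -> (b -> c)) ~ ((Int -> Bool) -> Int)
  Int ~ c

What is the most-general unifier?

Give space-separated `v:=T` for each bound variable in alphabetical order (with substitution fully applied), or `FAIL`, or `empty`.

Answer: FAIL

Derivation:
step 1: unify ((b -> Int) -> (b -> c)) ~ ((Int -> Bool) -> Int)  [subst: {-} | 1 pending]
  -> decompose arrow: push (b -> Int)~(Int -> Bool), (b -> c)~Int
step 2: unify (b -> Int) ~ (Int -> Bool)  [subst: {-} | 2 pending]
  -> decompose arrow: push b~Int, Int~Bool
step 3: unify b ~ Int  [subst: {-} | 3 pending]
  bind b := Int
step 4: unify Int ~ Bool  [subst: {b:=Int} | 2 pending]
  clash: Int vs Bool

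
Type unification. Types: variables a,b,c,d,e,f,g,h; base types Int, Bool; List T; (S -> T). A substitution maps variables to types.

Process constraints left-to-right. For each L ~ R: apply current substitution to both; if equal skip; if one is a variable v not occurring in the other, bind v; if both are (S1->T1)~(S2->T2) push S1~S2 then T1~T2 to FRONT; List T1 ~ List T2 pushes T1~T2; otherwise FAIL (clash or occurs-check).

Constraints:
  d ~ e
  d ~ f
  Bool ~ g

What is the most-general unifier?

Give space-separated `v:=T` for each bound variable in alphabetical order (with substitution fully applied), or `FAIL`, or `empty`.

step 1: unify d ~ e  [subst: {-} | 2 pending]
  bind d := e
step 2: unify e ~ f  [subst: {d:=e} | 1 pending]
  bind e := f
step 3: unify Bool ~ g  [subst: {d:=e, e:=f} | 0 pending]
  bind g := Bool

Answer: d:=f e:=f g:=Bool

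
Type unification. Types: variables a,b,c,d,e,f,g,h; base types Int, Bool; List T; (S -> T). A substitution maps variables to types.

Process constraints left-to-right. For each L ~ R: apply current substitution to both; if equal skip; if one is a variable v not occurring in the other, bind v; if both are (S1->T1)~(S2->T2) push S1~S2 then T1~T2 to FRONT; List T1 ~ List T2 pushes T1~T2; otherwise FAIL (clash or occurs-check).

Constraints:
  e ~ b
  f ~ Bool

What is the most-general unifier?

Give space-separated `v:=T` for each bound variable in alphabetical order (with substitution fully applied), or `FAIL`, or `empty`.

Answer: e:=b f:=Bool

Derivation:
step 1: unify e ~ b  [subst: {-} | 1 pending]
  bind e := b
step 2: unify f ~ Bool  [subst: {e:=b} | 0 pending]
  bind f := Bool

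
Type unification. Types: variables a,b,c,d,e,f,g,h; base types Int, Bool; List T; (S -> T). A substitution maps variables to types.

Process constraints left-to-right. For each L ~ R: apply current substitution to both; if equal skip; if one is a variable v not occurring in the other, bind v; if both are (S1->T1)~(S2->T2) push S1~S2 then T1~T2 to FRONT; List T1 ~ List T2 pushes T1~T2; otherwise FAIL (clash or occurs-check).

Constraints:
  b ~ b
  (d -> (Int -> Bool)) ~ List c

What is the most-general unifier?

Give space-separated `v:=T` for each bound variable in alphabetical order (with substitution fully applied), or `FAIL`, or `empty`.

Answer: FAIL

Derivation:
step 1: unify b ~ b  [subst: {-} | 1 pending]
  -> identical, skip
step 2: unify (d -> (Int -> Bool)) ~ List c  [subst: {-} | 0 pending]
  clash: (d -> (Int -> Bool)) vs List c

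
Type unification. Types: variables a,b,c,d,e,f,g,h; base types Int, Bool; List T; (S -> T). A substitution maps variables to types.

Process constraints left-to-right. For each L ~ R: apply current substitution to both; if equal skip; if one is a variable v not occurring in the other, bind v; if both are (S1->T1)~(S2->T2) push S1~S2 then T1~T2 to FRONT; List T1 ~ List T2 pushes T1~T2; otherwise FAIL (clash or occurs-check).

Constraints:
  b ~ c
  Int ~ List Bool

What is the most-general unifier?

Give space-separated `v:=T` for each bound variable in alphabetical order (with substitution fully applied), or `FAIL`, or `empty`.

step 1: unify b ~ c  [subst: {-} | 1 pending]
  bind b := c
step 2: unify Int ~ List Bool  [subst: {b:=c} | 0 pending]
  clash: Int vs List Bool

Answer: FAIL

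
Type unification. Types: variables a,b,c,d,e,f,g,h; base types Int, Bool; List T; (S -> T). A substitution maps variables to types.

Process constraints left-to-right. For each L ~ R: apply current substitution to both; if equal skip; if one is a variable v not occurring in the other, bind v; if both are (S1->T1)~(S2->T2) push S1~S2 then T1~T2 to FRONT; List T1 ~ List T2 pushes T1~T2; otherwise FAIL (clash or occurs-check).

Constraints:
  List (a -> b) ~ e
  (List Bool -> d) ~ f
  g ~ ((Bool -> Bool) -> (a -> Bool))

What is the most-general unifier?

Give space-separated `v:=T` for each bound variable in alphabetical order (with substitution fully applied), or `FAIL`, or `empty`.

step 1: unify List (a -> b) ~ e  [subst: {-} | 2 pending]
  bind e := List (a -> b)
step 2: unify (List Bool -> d) ~ f  [subst: {e:=List (a -> b)} | 1 pending]
  bind f := (List Bool -> d)
step 3: unify g ~ ((Bool -> Bool) -> (a -> Bool))  [subst: {e:=List (a -> b), f:=(List Bool -> d)} | 0 pending]
  bind g := ((Bool -> Bool) -> (a -> Bool))

Answer: e:=List (a -> b) f:=(List Bool -> d) g:=((Bool -> Bool) -> (a -> Bool))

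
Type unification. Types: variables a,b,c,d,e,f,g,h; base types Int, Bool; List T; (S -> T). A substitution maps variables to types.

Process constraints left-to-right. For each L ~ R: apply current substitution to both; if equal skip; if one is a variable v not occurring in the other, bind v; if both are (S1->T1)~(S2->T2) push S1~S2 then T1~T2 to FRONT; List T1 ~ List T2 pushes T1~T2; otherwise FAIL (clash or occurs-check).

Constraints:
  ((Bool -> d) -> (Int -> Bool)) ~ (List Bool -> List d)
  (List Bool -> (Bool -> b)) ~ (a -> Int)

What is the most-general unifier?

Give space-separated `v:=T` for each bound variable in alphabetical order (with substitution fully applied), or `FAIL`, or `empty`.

step 1: unify ((Bool -> d) -> (Int -> Bool)) ~ (List Bool -> List d)  [subst: {-} | 1 pending]
  -> decompose arrow: push (Bool -> d)~List Bool, (Int -> Bool)~List d
step 2: unify (Bool -> d) ~ List Bool  [subst: {-} | 2 pending]
  clash: (Bool -> d) vs List Bool

Answer: FAIL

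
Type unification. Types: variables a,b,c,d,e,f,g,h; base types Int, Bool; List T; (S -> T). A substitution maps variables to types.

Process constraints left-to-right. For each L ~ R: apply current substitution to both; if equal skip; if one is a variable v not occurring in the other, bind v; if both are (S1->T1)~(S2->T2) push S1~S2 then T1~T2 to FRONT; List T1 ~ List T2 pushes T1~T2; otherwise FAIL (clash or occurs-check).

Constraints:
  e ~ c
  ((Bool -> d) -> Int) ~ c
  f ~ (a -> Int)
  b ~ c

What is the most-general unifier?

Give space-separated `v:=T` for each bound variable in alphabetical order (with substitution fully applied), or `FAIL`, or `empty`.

Answer: b:=((Bool -> d) -> Int) c:=((Bool -> d) -> Int) e:=((Bool -> d) -> Int) f:=(a -> Int)

Derivation:
step 1: unify e ~ c  [subst: {-} | 3 pending]
  bind e := c
step 2: unify ((Bool -> d) -> Int) ~ c  [subst: {e:=c} | 2 pending]
  bind c := ((Bool -> d) -> Int)
step 3: unify f ~ (a -> Int)  [subst: {e:=c, c:=((Bool -> d) -> Int)} | 1 pending]
  bind f := (a -> Int)
step 4: unify b ~ ((Bool -> d) -> Int)  [subst: {e:=c, c:=((Bool -> d) -> Int), f:=(a -> Int)} | 0 pending]
  bind b := ((Bool -> d) -> Int)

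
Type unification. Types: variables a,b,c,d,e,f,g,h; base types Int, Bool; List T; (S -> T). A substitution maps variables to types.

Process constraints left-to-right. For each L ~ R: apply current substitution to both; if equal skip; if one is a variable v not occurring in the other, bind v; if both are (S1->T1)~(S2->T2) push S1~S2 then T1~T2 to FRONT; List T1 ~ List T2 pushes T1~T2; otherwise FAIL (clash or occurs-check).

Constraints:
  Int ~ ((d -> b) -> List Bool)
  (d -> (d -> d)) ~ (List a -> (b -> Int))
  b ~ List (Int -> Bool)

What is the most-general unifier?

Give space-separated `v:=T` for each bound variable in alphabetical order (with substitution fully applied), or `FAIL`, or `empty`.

Answer: FAIL

Derivation:
step 1: unify Int ~ ((d -> b) -> List Bool)  [subst: {-} | 2 pending]
  clash: Int vs ((d -> b) -> List Bool)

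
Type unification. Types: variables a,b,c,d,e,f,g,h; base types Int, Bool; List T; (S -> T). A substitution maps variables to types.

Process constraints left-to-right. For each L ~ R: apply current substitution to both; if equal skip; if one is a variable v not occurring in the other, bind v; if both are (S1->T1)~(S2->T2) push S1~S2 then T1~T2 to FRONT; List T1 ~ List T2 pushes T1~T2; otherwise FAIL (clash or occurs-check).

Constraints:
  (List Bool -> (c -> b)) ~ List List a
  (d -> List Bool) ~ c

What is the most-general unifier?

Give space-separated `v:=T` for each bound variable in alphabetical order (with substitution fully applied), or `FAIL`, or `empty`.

Answer: FAIL

Derivation:
step 1: unify (List Bool -> (c -> b)) ~ List List a  [subst: {-} | 1 pending]
  clash: (List Bool -> (c -> b)) vs List List a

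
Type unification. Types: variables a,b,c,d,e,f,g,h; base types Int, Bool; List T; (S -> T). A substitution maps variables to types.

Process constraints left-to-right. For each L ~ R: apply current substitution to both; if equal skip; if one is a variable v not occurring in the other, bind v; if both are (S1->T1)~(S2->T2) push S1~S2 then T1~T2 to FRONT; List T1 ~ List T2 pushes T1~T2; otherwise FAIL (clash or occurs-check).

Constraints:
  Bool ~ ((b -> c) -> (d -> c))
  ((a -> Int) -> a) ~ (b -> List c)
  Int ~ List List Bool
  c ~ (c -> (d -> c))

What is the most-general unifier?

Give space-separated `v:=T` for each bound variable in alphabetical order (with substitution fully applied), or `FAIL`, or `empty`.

Answer: FAIL

Derivation:
step 1: unify Bool ~ ((b -> c) -> (d -> c))  [subst: {-} | 3 pending]
  clash: Bool vs ((b -> c) -> (d -> c))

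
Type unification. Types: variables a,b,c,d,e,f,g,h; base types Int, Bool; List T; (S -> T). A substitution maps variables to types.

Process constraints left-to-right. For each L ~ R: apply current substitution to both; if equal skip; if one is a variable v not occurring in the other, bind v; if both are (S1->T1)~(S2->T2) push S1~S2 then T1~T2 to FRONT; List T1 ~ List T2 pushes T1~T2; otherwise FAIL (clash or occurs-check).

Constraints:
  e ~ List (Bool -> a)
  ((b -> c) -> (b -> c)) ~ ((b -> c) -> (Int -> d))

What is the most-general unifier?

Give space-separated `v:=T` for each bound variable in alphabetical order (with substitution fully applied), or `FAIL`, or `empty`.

step 1: unify e ~ List (Bool -> a)  [subst: {-} | 1 pending]
  bind e := List (Bool -> a)
step 2: unify ((b -> c) -> (b -> c)) ~ ((b -> c) -> (Int -> d))  [subst: {e:=List (Bool -> a)} | 0 pending]
  -> decompose arrow: push (b -> c)~(b -> c), (b -> c)~(Int -> d)
step 3: unify (b -> c) ~ (b -> c)  [subst: {e:=List (Bool -> a)} | 1 pending]
  -> identical, skip
step 4: unify (b -> c) ~ (Int -> d)  [subst: {e:=List (Bool -> a)} | 0 pending]
  -> decompose arrow: push b~Int, c~d
step 5: unify b ~ Int  [subst: {e:=List (Bool -> a)} | 1 pending]
  bind b := Int
step 6: unify c ~ d  [subst: {e:=List (Bool -> a), b:=Int} | 0 pending]
  bind c := d

Answer: b:=Int c:=d e:=List (Bool -> a)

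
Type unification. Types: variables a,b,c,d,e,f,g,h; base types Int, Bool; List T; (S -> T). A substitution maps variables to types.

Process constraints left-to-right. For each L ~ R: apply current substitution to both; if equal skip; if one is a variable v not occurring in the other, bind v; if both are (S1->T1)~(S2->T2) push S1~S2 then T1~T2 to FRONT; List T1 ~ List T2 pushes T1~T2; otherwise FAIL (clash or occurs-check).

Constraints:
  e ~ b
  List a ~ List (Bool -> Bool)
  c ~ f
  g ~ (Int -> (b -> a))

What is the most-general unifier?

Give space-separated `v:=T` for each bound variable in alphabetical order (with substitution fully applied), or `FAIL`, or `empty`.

Answer: a:=(Bool -> Bool) c:=f e:=b g:=(Int -> (b -> (Bool -> Bool)))

Derivation:
step 1: unify e ~ b  [subst: {-} | 3 pending]
  bind e := b
step 2: unify List a ~ List (Bool -> Bool)  [subst: {e:=b} | 2 pending]
  -> decompose List: push a~(Bool -> Bool)
step 3: unify a ~ (Bool -> Bool)  [subst: {e:=b} | 2 pending]
  bind a := (Bool -> Bool)
step 4: unify c ~ f  [subst: {e:=b, a:=(Bool -> Bool)} | 1 pending]
  bind c := f
step 5: unify g ~ (Int -> (b -> (Bool -> Bool)))  [subst: {e:=b, a:=(Bool -> Bool), c:=f} | 0 pending]
  bind g := (Int -> (b -> (Bool -> Bool)))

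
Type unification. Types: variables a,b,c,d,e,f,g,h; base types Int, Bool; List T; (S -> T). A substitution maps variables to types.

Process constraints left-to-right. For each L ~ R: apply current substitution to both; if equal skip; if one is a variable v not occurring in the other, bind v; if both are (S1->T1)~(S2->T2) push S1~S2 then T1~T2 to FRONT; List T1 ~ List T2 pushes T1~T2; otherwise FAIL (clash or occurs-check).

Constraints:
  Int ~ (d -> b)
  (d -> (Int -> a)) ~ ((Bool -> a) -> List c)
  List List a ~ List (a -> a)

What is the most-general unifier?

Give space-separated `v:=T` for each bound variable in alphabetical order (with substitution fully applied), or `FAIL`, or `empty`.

Answer: FAIL

Derivation:
step 1: unify Int ~ (d -> b)  [subst: {-} | 2 pending]
  clash: Int vs (d -> b)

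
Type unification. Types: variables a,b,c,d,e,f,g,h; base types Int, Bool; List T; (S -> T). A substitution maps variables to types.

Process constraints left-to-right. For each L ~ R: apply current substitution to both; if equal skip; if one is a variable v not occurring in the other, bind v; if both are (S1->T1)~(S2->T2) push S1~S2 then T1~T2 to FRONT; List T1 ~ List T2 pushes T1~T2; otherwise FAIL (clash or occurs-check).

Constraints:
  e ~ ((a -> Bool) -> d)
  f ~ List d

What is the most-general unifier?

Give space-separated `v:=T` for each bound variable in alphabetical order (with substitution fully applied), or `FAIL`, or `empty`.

Answer: e:=((a -> Bool) -> d) f:=List d

Derivation:
step 1: unify e ~ ((a -> Bool) -> d)  [subst: {-} | 1 pending]
  bind e := ((a -> Bool) -> d)
step 2: unify f ~ List d  [subst: {e:=((a -> Bool) -> d)} | 0 pending]
  bind f := List d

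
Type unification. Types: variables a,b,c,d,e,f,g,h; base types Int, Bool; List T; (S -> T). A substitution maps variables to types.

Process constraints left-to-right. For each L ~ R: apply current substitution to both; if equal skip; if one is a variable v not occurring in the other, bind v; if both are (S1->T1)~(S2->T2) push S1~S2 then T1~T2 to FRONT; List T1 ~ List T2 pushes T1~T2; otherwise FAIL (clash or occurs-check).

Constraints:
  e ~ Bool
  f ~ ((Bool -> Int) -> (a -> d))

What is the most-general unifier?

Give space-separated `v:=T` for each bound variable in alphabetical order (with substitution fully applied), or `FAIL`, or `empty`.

Answer: e:=Bool f:=((Bool -> Int) -> (a -> d))

Derivation:
step 1: unify e ~ Bool  [subst: {-} | 1 pending]
  bind e := Bool
step 2: unify f ~ ((Bool -> Int) -> (a -> d))  [subst: {e:=Bool} | 0 pending]
  bind f := ((Bool -> Int) -> (a -> d))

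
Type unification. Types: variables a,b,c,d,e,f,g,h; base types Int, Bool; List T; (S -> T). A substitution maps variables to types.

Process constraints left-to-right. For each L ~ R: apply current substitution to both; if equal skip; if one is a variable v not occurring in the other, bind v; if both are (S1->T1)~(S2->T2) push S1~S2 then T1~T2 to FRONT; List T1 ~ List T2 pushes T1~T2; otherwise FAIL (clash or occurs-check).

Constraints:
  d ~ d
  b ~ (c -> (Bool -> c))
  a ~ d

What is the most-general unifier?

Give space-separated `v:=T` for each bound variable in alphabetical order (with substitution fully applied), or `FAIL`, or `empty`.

Answer: a:=d b:=(c -> (Bool -> c))

Derivation:
step 1: unify d ~ d  [subst: {-} | 2 pending]
  -> identical, skip
step 2: unify b ~ (c -> (Bool -> c))  [subst: {-} | 1 pending]
  bind b := (c -> (Bool -> c))
step 3: unify a ~ d  [subst: {b:=(c -> (Bool -> c))} | 0 pending]
  bind a := d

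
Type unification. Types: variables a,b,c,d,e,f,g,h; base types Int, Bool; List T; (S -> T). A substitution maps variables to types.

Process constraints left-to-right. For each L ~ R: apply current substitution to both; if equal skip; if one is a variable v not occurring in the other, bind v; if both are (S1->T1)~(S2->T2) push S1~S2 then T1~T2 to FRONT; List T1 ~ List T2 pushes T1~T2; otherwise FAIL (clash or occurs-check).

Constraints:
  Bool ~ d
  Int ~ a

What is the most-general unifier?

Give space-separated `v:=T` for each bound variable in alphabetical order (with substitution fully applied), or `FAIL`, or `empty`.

Answer: a:=Int d:=Bool

Derivation:
step 1: unify Bool ~ d  [subst: {-} | 1 pending]
  bind d := Bool
step 2: unify Int ~ a  [subst: {d:=Bool} | 0 pending]
  bind a := Int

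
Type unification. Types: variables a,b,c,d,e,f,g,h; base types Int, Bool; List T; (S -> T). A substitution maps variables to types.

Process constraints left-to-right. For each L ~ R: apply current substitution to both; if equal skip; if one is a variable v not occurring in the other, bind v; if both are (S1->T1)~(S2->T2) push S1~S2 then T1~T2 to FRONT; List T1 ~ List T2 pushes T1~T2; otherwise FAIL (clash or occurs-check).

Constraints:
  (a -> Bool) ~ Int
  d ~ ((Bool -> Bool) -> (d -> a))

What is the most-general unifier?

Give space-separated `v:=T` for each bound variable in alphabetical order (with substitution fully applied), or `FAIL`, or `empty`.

step 1: unify (a -> Bool) ~ Int  [subst: {-} | 1 pending]
  clash: (a -> Bool) vs Int

Answer: FAIL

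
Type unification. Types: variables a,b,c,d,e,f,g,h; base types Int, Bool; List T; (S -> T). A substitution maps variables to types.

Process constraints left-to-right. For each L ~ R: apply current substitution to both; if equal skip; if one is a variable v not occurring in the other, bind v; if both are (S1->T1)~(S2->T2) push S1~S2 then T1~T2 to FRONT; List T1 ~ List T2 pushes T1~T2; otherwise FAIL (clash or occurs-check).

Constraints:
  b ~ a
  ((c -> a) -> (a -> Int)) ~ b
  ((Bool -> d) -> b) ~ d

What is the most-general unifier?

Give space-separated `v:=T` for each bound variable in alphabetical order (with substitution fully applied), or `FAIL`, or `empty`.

step 1: unify b ~ a  [subst: {-} | 2 pending]
  bind b := a
step 2: unify ((c -> a) -> (a -> Int)) ~ a  [subst: {b:=a} | 1 pending]
  occurs-check fail

Answer: FAIL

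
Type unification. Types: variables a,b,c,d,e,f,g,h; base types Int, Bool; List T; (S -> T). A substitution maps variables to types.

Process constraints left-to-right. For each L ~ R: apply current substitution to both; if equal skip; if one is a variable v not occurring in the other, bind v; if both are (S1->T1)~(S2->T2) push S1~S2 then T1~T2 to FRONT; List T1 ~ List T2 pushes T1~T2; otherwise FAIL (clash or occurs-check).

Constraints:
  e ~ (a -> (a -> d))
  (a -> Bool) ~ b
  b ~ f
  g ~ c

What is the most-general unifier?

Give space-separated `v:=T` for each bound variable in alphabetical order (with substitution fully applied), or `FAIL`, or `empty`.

Answer: b:=(a -> Bool) e:=(a -> (a -> d)) f:=(a -> Bool) g:=c

Derivation:
step 1: unify e ~ (a -> (a -> d))  [subst: {-} | 3 pending]
  bind e := (a -> (a -> d))
step 2: unify (a -> Bool) ~ b  [subst: {e:=(a -> (a -> d))} | 2 pending]
  bind b := (a -> Bool)
step 3: unify (a -> Bool) ~ f  [subst: {e:=(a -> (a -> d)), b:=(a -> Bool)} | 1 pending]
  bind f := (a -> Bool)
step 4: unify g ~ c  [subst: {e:=(a -> (a -> d)), b:=(a -> Bool), f:=(a -> Bool)} | 0 pending]
  bind g := c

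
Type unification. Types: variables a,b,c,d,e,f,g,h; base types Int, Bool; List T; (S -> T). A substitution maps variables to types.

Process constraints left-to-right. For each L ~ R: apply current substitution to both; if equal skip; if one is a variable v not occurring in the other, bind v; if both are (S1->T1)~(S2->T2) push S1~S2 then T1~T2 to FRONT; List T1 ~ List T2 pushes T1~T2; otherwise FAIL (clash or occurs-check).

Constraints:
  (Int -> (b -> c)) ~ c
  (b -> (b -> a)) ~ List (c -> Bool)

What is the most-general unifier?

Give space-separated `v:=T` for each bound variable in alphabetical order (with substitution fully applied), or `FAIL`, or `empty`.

Answer: FAIL

Derivation:
step 1: unify (Int -> (b -> c)) ~ c  [subst: {-} | 1 pending]
  occurs-check fail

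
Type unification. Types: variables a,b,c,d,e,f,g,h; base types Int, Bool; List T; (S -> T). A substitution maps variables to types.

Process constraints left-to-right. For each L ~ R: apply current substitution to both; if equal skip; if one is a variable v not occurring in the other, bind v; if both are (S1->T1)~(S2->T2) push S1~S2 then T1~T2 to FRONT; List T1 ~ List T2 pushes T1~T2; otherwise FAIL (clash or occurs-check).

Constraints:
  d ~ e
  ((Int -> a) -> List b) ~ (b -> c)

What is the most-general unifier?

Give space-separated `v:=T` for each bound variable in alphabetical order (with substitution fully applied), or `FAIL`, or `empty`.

Answer: b:=(Int -> a) c:=List (Int -> a) d:=e

Derivation:
step 1: unify d ~ e  [subst: {-} | 1 pending]
  bind d := e
step 2: unify ((Int -> a) -> List b) ~ (b -> c)  [subst: {d:=e} | 0 pending]
  -> decompose arrow: push (Int -> a)~b, List b~c
step 3: unify (Int -> a) ~ b  [subst: {d:=e} | 1 pending]
  bind b := (Int -> a)
step 4: unify List (Int -> a) ~ c  [subst: {d:=e, b:=(Int -> a)} | 0 pending]
  bind c := List (Int -> a)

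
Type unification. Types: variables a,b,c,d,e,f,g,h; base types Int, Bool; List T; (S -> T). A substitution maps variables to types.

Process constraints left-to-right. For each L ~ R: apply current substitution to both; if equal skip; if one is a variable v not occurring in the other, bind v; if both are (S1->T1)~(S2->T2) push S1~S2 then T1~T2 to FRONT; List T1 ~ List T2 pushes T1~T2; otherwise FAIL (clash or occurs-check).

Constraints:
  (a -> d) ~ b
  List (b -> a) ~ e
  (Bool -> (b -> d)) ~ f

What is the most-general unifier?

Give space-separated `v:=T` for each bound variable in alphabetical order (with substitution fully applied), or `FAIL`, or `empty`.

Answer: b:=(a -> d) e:=List ((a -> d) -> a) f:=(Bool -> ((a -> d) -> d))

Derivation:
step 1: unify (a -> d) ~ b  [subst: {-} | 2 pending]
  bind b := (a -> d)
step 2: unify List ((a -> d) -> a) ~ e  [subst: {b:=(a -> d)} | 1 pending]
  bind e := List ((a -> d) -> a)
step 3: unify (Bool -> ((a -> d) -> d)) ~ f  [subst: {b:=(a -> d), e:=List ((a -> d) -> a)} | 0 pending]
  bind f := (Bool -> ((a -> d) -> d))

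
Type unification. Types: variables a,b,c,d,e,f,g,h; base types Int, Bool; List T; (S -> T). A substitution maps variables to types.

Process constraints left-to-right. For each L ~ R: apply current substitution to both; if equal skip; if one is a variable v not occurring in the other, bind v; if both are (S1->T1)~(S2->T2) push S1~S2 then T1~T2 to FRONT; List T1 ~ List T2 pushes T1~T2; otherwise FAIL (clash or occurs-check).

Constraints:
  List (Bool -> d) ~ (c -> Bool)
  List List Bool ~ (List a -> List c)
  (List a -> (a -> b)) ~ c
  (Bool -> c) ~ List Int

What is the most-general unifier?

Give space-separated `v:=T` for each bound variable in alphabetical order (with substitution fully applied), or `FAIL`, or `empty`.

Answer: FAIL

Derivation:
step 1: unify List (Bool -> d) ~ (c -> Bool)  [subst: {-} | 3 pending]
  clash: List (Bool -> d) vs (c -> Bool)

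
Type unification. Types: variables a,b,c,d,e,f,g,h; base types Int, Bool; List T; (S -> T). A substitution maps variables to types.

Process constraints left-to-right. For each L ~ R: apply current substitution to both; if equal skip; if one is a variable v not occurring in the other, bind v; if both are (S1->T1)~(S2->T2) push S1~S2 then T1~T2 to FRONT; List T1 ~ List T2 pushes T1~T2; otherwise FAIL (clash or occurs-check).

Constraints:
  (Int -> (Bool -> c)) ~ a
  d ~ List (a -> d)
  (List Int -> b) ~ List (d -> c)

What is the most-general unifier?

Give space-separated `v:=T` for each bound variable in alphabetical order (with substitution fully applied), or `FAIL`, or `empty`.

Answer: FAIL

Derivation:
step 1: unify (Int -> (Bool -> c)) ~ a  [subst: {-} | 2 pending]
  bind a := (Int -> (Bool -> c))
step 2: unify d ~ List ((Int -> (Bool -> c)) -> d)  [subst: {a:=(Int -> (Bool -> c))} | 1 pending]
  occurs-check fail: d in List ((Int -> (Bool -> c)) -> d)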